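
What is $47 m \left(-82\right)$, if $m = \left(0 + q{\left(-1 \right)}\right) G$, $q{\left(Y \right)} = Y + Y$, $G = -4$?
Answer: $-30832$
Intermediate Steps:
$q{\left(Y \right)} = 2 Y$
$m = 8$ ($m = \left(0 + 2 \left(-1\right)\right) \left(-4\right) = \left(0 - 2\right) \left(-4\right) = \left(-2\right) \left(-4\right) = 8$)
$47 m \left(-82\right) = 47 \cdot 8 \left(-82\right) = 376 \left(-82\right) = -30832$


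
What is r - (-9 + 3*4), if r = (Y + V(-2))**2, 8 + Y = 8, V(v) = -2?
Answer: 1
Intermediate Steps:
Y = 0 (Y = -8 + 8 = 0)
r = 4 (r = (0 - 2)**2 = (-2)**2 = 4)
r - (-9 + 3*4) = 4 - (-9 + 3*4) = 4 - (-9 + 12) = 4 - 1*3 = 4 - 3 = 1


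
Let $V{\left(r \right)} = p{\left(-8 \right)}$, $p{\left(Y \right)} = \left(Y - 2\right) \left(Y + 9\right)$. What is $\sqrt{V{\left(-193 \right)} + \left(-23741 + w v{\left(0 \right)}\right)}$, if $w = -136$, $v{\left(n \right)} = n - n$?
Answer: $3 i \sqrt{2639} \approx 154.11 i$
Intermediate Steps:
$v{\left(n \right)} = 0$
$p{\left(Y \right)} = \left(-2 + Y\right) \left(9 + Y\right)$
$V{\left(r \right)} = -10$ ($V{\left(r \right)} = -18 + \left(-8\right)^{2} + 7 \left(-8\right) = -18 + 64 - 56 = -10$)
$\sqrt{V{\left(-193 \right)} + \left(-23741 + w v{\left(0 \right)}\right)} = \sqrt{-10 - 23741} = \sqrt{-23751} = 3 i \sqrt{2639}$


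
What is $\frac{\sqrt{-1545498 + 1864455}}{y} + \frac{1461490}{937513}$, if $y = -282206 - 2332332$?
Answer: $\frac{1461490}{937513} - \frac{\sqrt{318957}}{2614538} \approx 1.5587$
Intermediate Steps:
$y = -2614538$
$\frac{\sqrt{-1545498 + 1864455}}{y} + \frac{1461490}{937513} = \frac{\sqrt{-1545498 + 1864455}}{-2614538} + \frac{1461490}{937513} = \sqrt{318957} \left(- \frac{1}{2614538}\right) + 1461490 \cdot \frac{1}{937513} = - \frac{\sqrt{318957}}{2614538} + \frac{1461490}{937513} = \frac{1461490}{937513} - \frac{\sqrt{318957}}{2614538}$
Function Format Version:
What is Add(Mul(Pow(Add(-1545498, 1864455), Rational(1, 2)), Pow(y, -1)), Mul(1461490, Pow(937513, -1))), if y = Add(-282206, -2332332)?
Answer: Add(Rational(1461490, 937513), Mul(Rational(-1, 2614538), Pow(318957, Rational(1, 2)))) ≈ 1.5587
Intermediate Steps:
y = -2614538
Add(Mul(Pow(Add(-1545498, 1864455), Rational(1, 2)), Pow(y, -1)), Mul(1461490, Pow(937513, -1))) = Add(Mul(Pow(Add(-1545498, 1864455), Rational(1, 2)), Pow(-2614538, -1)), Mul(1461490, Pow(937513, -1))) = Add(Mul(Pow(318957, Rational(1, 2)), Rational(-1, 2614538)), Mul(1461490, Rational(1, 937513))) = Add(Mul(Rational(-1, 2614538), Pow(318957, Rational(1, 2))), Rational(1461490, 937513)) = Add(Rational(1461490, 937513), Mul(Rational(-1, 2614538), Pow(318957, Rational(1, 2))))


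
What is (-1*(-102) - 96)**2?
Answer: 36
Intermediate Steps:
(-1*(-102) - 96)**2 = (102 - 96)**2 = 6**2 = 36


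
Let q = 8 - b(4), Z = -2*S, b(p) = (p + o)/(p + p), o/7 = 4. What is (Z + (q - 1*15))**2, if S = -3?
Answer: 25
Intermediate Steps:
o = 28 (o = 7*4 = 28)
b(p) = (28 + p)/(2*p) (b(p) = (p + 28)/(p + p) = (28 + p)/((2*p)) = (28 + p)*(1/(2*p)) = (28 + p)/(2*p))
Z = 6 (Z = -2*(-3) = 6)
q = 4 (q = 8 - (28 + 4)/(2*4) = 8 - 32/(2*4) = 8 - 1*4 = 8 - 4 = 4)
(Z + (q - 1*15))**2 = (6 + (4 - 1*15))**2 = (6 + (4 - 15))**2 = (6 - 11)**2 = (-5)**2 = 25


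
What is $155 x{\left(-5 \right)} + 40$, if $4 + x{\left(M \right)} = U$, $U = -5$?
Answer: $-1355$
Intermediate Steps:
$x{\left(M \right)} = -9$ ($x{\left(M \right)} = -4 - 5 = -9$)
$155 x{\left(-5 \right)} + 40 = 155 \left(-9\right) + 40 = -1395 + 40 = -1355$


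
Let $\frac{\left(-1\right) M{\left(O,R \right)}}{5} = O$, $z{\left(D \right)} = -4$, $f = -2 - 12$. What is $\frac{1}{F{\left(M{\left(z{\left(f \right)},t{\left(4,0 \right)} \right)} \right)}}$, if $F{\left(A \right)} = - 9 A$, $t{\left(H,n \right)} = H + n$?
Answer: $- \frac{1}{180} \approx -0.0055556$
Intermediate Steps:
$f = -14$ ($f = -2 - 12 = -14$)
$M{\left(O,R \right)} = - 5 O$
$\frac{1}{F{\left(M{\left(z{\left(f \right)},t{\left(4,0 \right)} \right)} \right)}} = \frac{1}{\left(-9\right) \left(\left(-5\right) \left(-4\right)\right)} = \frac{1}{\left(-9\right) 20} = \frac{1}{-180} = - \frac{1}{180}$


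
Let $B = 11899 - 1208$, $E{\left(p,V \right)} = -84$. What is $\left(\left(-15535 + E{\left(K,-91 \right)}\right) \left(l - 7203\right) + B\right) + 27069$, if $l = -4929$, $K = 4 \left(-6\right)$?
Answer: $189527468$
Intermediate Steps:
$K = -24$
$B = 10691$
$\left(\left(-15535 + E{\left(K,-91 \right)}\right) \left(l - 7203\right) + B\right) + 27069 = \left(\left(-15535 - 84\right) \left(-4929 - 7203\right) + 10691\right) + 27069 = \left(\left(-15619\right) \left(-12132\right) + 10691\right) + 27069 = \left(189489708 + 10691\right) + 27069 = 189500399 + 27069 = 189527468$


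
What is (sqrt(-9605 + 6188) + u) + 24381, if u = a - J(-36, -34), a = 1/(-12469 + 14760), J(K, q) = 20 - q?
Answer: 55733158/2291 + I*sqrt(3417) ≈ 24327.0 + 58.455*I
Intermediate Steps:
a = 1/2291 ≈ 0.00043649
u = -123713/2291 (u = 1/2291 - (20 - 1*(-34)) = 1/2291 - (20 + 34) = 1/2291 - 1*54 = 1/2291 - 54 = -123713/2291 ≈ -54.000)
(sqrt(-9605 + 6188) + u) + 24381 = (sqrt(-9605 + 6188) - 123713/2291) + 24381 = (sqrt(-3417) - 123713/2291) + 24381 = (I*sqrt(3417) - 123713/2291) + 24381 = (-123713/2291 + I*sqrt(3417)) + 24381 = 55733158/2291 + I*sqrt(3417)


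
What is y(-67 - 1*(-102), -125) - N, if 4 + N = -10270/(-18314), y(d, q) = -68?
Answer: -591183/9157 ≈ -64.561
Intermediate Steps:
N = -31493/9157 (N = -4 - 10270/(-18314) = -4 - 10270*(-1/18314) = -4 + 5135/9157 = -31493/9157 ≈ -3.4392)
y(-67 - 1*(-102), -125) - N = -68 - 1*(-31493/9157) = -68 + 31493/9157 = -591183/9157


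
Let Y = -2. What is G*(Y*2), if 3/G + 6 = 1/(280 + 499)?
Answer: 9348/4673 ≈ 2.0004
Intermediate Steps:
G = -2337/4673 (G = 3/(-6 + 1/(280 + 499)) = 3/(-6 + 1/779) = 3/(-4673/779) = 3*(-779/4673) = -2337/4673 ≈ -0.50011)
G*(Y*2) = -(-4674)*2/4673 = -2337/4673*(-4) = 9348/4673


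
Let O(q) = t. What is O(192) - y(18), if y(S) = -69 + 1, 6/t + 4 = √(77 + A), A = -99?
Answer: 1280/19 - 3*I*√22/19 ≈ 67.368 - 0.74059*I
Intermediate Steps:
t = 6/(-4 + I*√22) (t = 6/(-4 + √(77 - 99)) = 6/(-4 + √(-22)) = 6/(-4 + I*√22) ≈ -0.63158 - 0.74059*I)
y(S) = -68
O(q) = -12/19 - 3*I*√22/19
O(192) - y(18) = (-12/19 - 3*I*√22/19) - 1*(-68) = (-12/19 - 3*I*√22/19) + 68 = 1280/19 - 3*I*√22/19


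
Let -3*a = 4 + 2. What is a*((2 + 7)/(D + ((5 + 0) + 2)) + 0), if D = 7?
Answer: -9/7 ≈ -1.2857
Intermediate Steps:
a = -2 (a = -(4 + 2)/3 = -⅓*6 = -2)
a*((2 + 7)/(D + ((5 + 0) + 2)) + 0) = -2*((2 + 7)/(7 + ((5 + 0) + 2)) + 0) = -2*(9/(7 + (5 + 2)) + 0) = -2*(9/(7 + 7) + 0) = -2*(9/14 + 0) = -2*9/14 = -9/7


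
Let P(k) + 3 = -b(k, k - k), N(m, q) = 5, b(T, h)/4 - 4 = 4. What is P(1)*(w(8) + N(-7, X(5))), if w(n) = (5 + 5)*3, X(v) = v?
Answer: -1225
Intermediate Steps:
b(T, h) = 32 (b(T, h) = 16 + 4*4 = 16 + 16 = 32)
P(k) = -35 (P(k) = -3 - 1*32 = -3 - 32 = -35)
w(n) = 30 (w(n) = 10*3 = 30)
P(1)*(w(8) + N(-7, X(5))) = -35*(30 + 5) = -35*35 = -1225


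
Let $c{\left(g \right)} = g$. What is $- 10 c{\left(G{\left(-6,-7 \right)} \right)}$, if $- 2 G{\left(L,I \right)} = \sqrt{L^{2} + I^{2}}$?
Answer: $5 \sqrt{85} \approx 46.098$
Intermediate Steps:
$G{\left(L,I \right)} = - \frac{\sqrt{I^{2} + L^{2}}}{2}$ ($G{\left(L,I \right)} = - \frac{\sqrt{L^{2} + I^{2}}}{2} = - \frac{\sqrt{I^{2} + L^{2}}}{2}$)
$- 10 c{\left(G{\left(-6,-7 \right)} \right)} = - 10 \left(- \frac{\sqrt{\left(-7\right)^{2} + \left(-6\right)^{2}}}{2}\right) = - 10 \left(- \frac{\sqrt{49 + 36}}{2}\right) = - 10 \left(- \frac{\sqrt{85}}{2}\right) = 5 \sqrt{85}$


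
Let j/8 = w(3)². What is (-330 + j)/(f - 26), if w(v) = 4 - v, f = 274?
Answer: -161/124 ≈ -1.2984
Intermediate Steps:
j = 8 (j = 8*(4 - 1*3)² = 8*(4 - 3)² = 8*1² = 8*1 = 8)
(-330 + j)/(f - 26) = (-330 + 8)/(274 - 26) = -322/248 = -322*1/248 = -161/124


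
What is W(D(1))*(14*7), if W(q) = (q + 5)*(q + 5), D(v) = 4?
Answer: 7938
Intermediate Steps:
W(q) = (5 + q)² (W(q) = (5 + q)*(5 + q) = (5 + q)²)
W(D(1))*(14*7) = (5 + 4)²*(14*7) = 9²*98 = 81*98 = 7938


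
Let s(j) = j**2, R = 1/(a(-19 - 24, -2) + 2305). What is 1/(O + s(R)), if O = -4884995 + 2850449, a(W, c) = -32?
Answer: -5166529/10511540910833 ≈ -4.9151e-7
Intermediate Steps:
O = -2034546
R = 1/2273 (R = 1/(-32 + 2305) = 1/2273 ≈ 0.00043995)
1/(O + s(R)) = 1/(-2034546 + (1/2273)**2) = 1/(-2034546 + 1/5166529) = 1/(-10511540910833/5166529) = -5166529/10511540910833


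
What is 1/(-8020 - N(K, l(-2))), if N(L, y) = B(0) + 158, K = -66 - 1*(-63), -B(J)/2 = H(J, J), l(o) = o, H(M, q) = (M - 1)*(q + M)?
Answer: -1/8178 ≈ -0.00012228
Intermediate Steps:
H(M, q) = (-1 + M)*(M + q)
B(J) = -4*J² + 4*J (B(J) = -2*(J² - J - J + J*J) = -2*(J² - J - J + J²) = -2*(-2*J + 2*J²) = -4*J² + 4*J)
K = -3 (K = -66 + 63 = -3)
N(L, y) = 158 (N(L, y) = 4*0*(1 - 1*0) + 158 = 4*0*(1 + 0) + 158 = 4*0*1 + 158 = 0 + 158 = 158)
1/(-8020 - N(K, l(-2))) = 1/(-8020 - 1*158) = 1/(-8020 - 158) = 1/(-8178) = -1/8178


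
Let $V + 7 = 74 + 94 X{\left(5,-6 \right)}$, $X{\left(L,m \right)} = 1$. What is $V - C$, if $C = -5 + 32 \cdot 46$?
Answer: $-1306$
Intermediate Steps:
$V = 161$ ($V = -7 + \left(74 + 94 \cdot 1\right) = -7 + \left(74 + 94\right) = -7 + 168 = 161$)
$C = 1467$ ($C = -5 + 1472 = 1467$)
$V - C = 161 - 1467 = -1306$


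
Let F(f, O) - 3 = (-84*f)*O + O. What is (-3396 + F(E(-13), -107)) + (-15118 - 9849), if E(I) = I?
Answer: -145311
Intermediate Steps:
F(f, O) = 3 + O - 84*O*f (F(f, O) = 3 + ((-84*f)*O + O) = 3 + (-84*O*f + O) = 3 + (O - 84*O*f) = 3 + O - 84*O*f)
(-3396 + F(E(-13), -107)) + (-15118 - 9849) = (-3396 + (3 - 107 - 84*(-107)*(-13))) + (-15118 - 9849) = (-3396 + (3 - 107 - 116844)) - 24967 = (-3396 - 116948) - 24967 = -120344 - 24967 = -145311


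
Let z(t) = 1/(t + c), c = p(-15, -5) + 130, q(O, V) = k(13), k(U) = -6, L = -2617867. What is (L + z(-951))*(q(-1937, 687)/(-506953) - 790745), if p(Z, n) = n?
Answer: 866825698035979128997/418743178 ≈ 2.0701e+12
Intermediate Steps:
q(O, V) = -6
c = 125 (c = -5 + 130 = 125)
z(t) = 1/(125 + t) (z(t) = 1/(t + 125) = 1/(125 + t))
(L + z(-951))*(q(-1937, 687)/(-506953) - 790745) = (-2617867 + 1/(125 - 951))*(-6/(-506953) - 790745) = (-2617867 + 1/(-826))*(-6*(-1/506953) - 790745) = (-2617867 - 1/826)*(6/506953 - 790745) = -2162358143/826*(-400870549979/506953) = 866825698035979128997/418743178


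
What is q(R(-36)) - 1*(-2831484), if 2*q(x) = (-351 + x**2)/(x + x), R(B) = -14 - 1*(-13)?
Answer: 5663143/2 ≈ 2.8316e+6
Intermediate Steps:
R(B) = -1 (R(B) = -14 + 13 = -1)
q(x) = (-351 + x**2)/(4*x) (q(x) = ((-351 + x**2)/(x + x))/2 = ((-351 + x**2)/((2*x)))/2 = ((-351 + x**2)*(1/(2*x)))/2 = ((-351 + x**2)/(2*x))/2 = (-351 + x**2)/(4*x))
q(R(-36)) - 1*(-2831484) = (1/4)*(-351 + (-1)**2)/(-1) - 1*(-2831484) = (1/4)*(-1)*(-351 + 1) + 2831484 = (1/4)*(-1)*(-350) + 2831484 = 175/2 + 2831484 = 5663143/2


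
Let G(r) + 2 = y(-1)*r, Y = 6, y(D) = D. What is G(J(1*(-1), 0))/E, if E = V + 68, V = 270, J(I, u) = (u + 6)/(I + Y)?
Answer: -8/845 ≈ -0.0094675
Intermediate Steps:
J(I, u) = (6 + u)/(6 + I) (J(I, u) = (u + 6)/(I + 6) = (6 + u)/(6 + I))
G(r) = -2 - r
E = 338 (E = 270 + 68 = 338)
G(J(1*(-1), 0))/E = (-2 - (6 + 0)/(6 + 1*(-1)))/338 = (-2 - 6/(6 - 1))*(1/338) = (-2 - 6/5)*(1/338) = -16/5*1/338 = -8/845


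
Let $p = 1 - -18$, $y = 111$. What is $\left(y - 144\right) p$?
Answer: $-627$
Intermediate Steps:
$p = 19$ ($p = 1 + 18 = 19$)
$\left(y - 144\right) p = \left(111 - 144\right) 19 = \left(-33\right) 19 = -627$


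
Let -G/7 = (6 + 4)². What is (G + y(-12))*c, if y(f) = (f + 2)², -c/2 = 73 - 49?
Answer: 28800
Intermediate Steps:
c = -48 (c = -2*(73 - 49) = -2*24 = -48)
y(f) = (2 + f)²
G = -700 (G = -7*(6 + 4)² = -7*10² = -7*100 = -700)
(G + y(-12))*c = (-700 + (2 - 12)²)*(-48) = (-700 + (-10)²)*(-48) = (-700 + 100)*(-48) = -600*(-48) = 28800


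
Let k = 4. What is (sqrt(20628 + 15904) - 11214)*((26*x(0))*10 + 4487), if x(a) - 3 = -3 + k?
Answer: -61979778 + 11054*sqrt(9133) ≈ -6.0923e+7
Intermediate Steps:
x(a) = 4 (x(a) = 3 + (-3 + 4) = 3 + 1 = 4)
(sqrt(20628 + 15904) - 11214)*((26*x(0))*10 + 4487) = (sqrt(20628 + 15904) - 11214)*((26*4)*10 + 4487) = (sqrt(36532) - 11214)*(104*10 + 4487) = (2*sqrt(9133) - 11214)*(1040 + 4487) = (-11214 + 2*sqrt(9133))*5527 = -61979778 + 11054*sqrt(9133)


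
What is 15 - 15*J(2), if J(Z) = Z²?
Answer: -45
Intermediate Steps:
15 - 15*J(2) = 15 - 15*2² = 15 - 15*4 = 15 - 60 = -45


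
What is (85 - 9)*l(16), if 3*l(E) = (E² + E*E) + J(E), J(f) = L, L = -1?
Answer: 38836/3 ≈ 12945.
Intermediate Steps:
J(f) = -1
l(E) = -⅓ + 2*E²/3 (l(E) = ((E² + E*E) - 1)/3 = ((E² + E²) - 1)/3 = (2*E² - 1)/3 = (-1 + 2*E²)/3 = -⅓ + 2*E²/3)
(85 - 9)*l(16) = (85 - 9)*(-⅓ + (⅔)*16²) = 76*(-⅓ + (⅔)*256) = 76*(-⅓ + 512/3) = 76*(511/3) = 38836/3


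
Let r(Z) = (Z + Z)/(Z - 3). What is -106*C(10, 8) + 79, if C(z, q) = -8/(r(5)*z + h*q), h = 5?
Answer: 3979/45 ≈ 88.422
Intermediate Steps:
r(Z) = 2*Z/(-3 + Z) (r(Z) = (2*Z)/(-3 + Z) = 2*Z/(-3 + Z))
C(z, q) = -8/(5*q + 5*z) (C(z, q) = -8/((2*5/(-3 + 5))*z + 5*q) = -8/((2*5/2)*z + 5*q) = -8/((2*5*(½))*z + 5*q) = -8/(5*z + 5*q) = -8/(5*q + 5*z))
-106*C(10, 8) + 79 = -(-848)/(5*8 + 5*10) + 79 = -(-848)/(40 + 50) + 79 = -(-848)/90 + 79 = -106*(-4/45) + 79 = 424/45 + 79 = 3979/45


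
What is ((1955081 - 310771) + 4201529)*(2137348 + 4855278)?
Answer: 40877765783214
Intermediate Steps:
((1955081 - 310771) + 4201529)*(2137348 + 4855278) = (1644310 + 4201529)*6992626 = 5845839*6992626 = 40877765783214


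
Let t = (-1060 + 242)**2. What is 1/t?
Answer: 1/669124 ≈ 1.4945e-6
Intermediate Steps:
t = 669124 (t = (-818)**2 = 669124)
1/t = 1/669124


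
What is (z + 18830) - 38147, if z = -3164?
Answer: -22481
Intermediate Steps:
(z + 18830) - 38147 = (-3164 + 18830) - 38147 = 15666 - 38147 = -22481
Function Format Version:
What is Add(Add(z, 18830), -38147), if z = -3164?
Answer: -22481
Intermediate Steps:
Add(Add(z, 18830), -38147) = Add(Add(-3164, 18830), -38147) = Add(15666, -38147) = -22481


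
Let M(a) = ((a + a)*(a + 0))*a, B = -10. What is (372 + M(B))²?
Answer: 2650384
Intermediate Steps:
M(a) = 2*a³ (M(a) = ((2*a)*a)*a = (2*a²)*a = 2*a³)
(372 + M(B))² = (372 + 2*(-10)³)² = (372 + 2*(-1000))² = (372 - 2000)² = (-1628)² = 2650384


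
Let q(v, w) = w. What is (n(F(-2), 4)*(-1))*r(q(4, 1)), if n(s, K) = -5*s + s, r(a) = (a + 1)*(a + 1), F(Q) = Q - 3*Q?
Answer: 64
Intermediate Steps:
F(Q) = -2*Q
r(a) = (1 + a)**2 (r(a) = (1 + a)*(1 + a) = (1 + a)**2)
n(s, K) = -4*s
(n(F(-2), 4)*(-1))*r(q(4, 1)) = (-(-8)*(-2)*(-1))*(1 + 1)**2 = (-4*4*(-1))*2**2 = -16*(-1)*4 = 16*4 = 64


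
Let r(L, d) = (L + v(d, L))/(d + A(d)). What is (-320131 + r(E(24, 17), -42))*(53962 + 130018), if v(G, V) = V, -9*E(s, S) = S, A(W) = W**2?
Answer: -456398291121280/7749 ≈ -5.8898e+10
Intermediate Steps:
E(s, S) = -S/9
r(L, d) = 2*L/(d + d**2) (r(L, d) = (L + L)/(d + d**2) = (2*L)/(d + d**2) = 2*L/(d + d**2))
(-320131 + r(E(24, 17), -42))*(53962 + 130018) = (-320131 + 2*(-1/9*17)/(-42*(1 - 42)))*(53962 + 130018) = (-320131 + 2*(-17/9)*(-1/42)/(-41))*183980 = (-320131 + 2*(-17/9)*(-1/42)*(-1/41))*183980 = (-320131 - 17/7749)*183980 = -2480695136/7749*183980 = -456398291121280/7749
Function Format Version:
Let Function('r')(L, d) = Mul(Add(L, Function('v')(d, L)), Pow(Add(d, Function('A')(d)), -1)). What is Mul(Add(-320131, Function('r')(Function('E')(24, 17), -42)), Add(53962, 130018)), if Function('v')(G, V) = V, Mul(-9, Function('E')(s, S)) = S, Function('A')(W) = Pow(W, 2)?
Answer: Rational(-456398291121280, 7749) ≈ -5.8898e+10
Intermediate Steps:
Function('E')(s, S) = Mul(Rational(-1, 9), S)
Function('r')(L, d) = Mul(2, L, Pow(Add(d, Pow(d, 2)), -1)) (Function('r')(L, d) = Mul(Add(L, L), Pow(Add(d, Pow(d, 2)), -1)) = Mul(Mul(2, L), Pow(Add(d, Pow(d, 2)), -1)) = Mul(2, L, Pow(Add(d, Pow(d, 2)), -1)))
Mul(Add(-320131, Function('r')(Function('E')(24, 17), -42)), Add(53962, 130018)) = Mul(Add(-320131, Mul(2, Mul(Rational(-1, 9), 17), Pow(-42, -1), Pow(Add(1, -42), -1))), Add(53962, 130018)) = Mul(Add(-320131, Mul(2, Rational(-17, 9), Rational(-1, 42), Pow(-41, -1))), 183980) = Mul(Add(-320131, Mul(2, Rational(-17, 9), Rational(-1, 42), Rational(-1, 41))), 183980) = Mul(Add(-320131, Rational(-17, 7749)), 183980) = Mul(Rational(-2480695136, 7749), 183980) = Rational(-456398291121280, 7749)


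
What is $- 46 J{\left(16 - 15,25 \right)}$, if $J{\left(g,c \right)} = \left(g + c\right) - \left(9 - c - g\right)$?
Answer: $-1978$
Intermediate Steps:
$J{\left(g,c \right)} = -9 + 2 c + 2 g$ ($J{\left(g,c \right)} = \left(c + g\right) + \left(-9 + c + g\right) = -9 + 2 c + 2 g$)
$- 46 J{\left(16 - 15,25 \right)} = - 46 \left(-9 + 2 \cdot 25 + 2 \left(16 - 15\right)\right) = - 46 \left(-9 + 50 + 2 \cdot 1\right) = - 46 \left(-9 + 50 + 2\right) = \left(-46\right) 43 = -1978$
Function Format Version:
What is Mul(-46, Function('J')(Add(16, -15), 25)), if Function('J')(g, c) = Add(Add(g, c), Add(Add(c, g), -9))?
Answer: -1978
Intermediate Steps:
Function('J')(g, c) = Add(-9, Mul(2, c), Mul(2, g)) (Function('J')(g, c) = Add(Add(c, g), Add(-9, c, g)) = Add(-9, Mul(2, c), Mul(2, g)))
Mul(-46, Function('J')(Add(16, -15), 25)) = Mul(-46, Add(-9, Mul(2, 25), Mul(2, Add(16, -15)))) = Mul(-46, Add(-9, 50, Mul(2, 1))) = Mul(-46, Add(-9, 50, 2)) = Mul(-46, 43) = -1978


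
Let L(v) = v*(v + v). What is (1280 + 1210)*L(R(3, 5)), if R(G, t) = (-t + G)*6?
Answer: 717120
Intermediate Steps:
R(G, t) = -6*t + 6*G (R(G, t) = (G - t)*6 = -6*t + 6*G)
L(v) = 2*v**2 (L(v) = v*(2*v) = 2*v**2)
(1280 + 1210)*L(R(3, 5)) = (1280 + 1210)*(2*(-6*5 + 6*3)**2) = 2490*(2*(-30 + 18)**2) = 2490*(2*(-12)**2) = 2490*(2*144) = 2490*288 = 717120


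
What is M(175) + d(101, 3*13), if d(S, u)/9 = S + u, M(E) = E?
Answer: 1435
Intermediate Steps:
d(S, u) = 9*S + 9*u (d(S, u) = 9*(S + u) = 9*S + 9*u)
M(175) + d(101, 3*13) = 175 + (9*101 + 9*(3*13)) = 175 + (909 + 9*39) = 175 + (909 + 351) = 175 + 1260 = 1435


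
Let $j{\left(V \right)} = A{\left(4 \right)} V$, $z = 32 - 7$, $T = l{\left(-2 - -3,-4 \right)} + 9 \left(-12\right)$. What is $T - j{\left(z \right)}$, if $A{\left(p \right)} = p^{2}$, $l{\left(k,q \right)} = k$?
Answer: $-507$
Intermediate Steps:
$T = -107$ ($T = \left(-2 - -3\right) + 9 \left(-12\right) = \left(-2 + 3\right) - 108 = 1 - 108 = -107$)
$z = 25$ ($z = 32 - 7 = 25$)
$j{\left(V \right)} = 16 V$ ($j{\left(V \right)} = 4^{2} V = 16 V$)
$T - j{\left(z \right)} = -107 - 16 \cdot 25 = -107 - 400 = -507$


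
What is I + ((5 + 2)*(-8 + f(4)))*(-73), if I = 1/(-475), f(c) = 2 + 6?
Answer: -1/475 ≈ -0.0021053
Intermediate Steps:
f(c) = 8
I = -1/475 ≈ -0.0021053
I + ((5 + 2)*(-8 + f(4)))*(-73) = -1/475 + ((5 + 2)*(-8 + 8))*(-73) = -1/475 + (7*0)*(-73) = -1/475 + 0*(-73) = -1/475 + 0 = -1/475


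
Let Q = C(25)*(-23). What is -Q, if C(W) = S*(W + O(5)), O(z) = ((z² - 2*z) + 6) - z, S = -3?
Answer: -2829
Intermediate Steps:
O(z) = 6 + z² - 3*z (O(z) = (6 + z² - 2*z) - z = 6 + z² - 3*z)
C(W) = -48 - 3*W (C(W) = -3*(W + (6 + 5² - 3*5)) = -3*(W + (6 + 25 - 15)) = -3*(W + 16) = -3*(16 + W) = -48 - 3*W)
Q = 2829 (Q = (-48 - 3*25)*(-23) = (-48 - 75)*(-23) = -123*(-23) = 2829)
-Q = -1*2829 = -2829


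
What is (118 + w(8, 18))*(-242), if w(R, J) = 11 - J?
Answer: -26862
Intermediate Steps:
(118 + w(8, 18))*(-242) = (118 + (11 - 1*18))*(-242) = (118 + (11 - 18))*(-242) = (118 - 7)*(-242) = 111*(-242) = -26862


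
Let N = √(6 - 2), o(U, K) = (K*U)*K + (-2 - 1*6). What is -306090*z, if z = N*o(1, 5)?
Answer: -10407060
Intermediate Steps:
o(U, K) = -8 + U*K² (o(U, K) = U*K² + (-2 - 6) = U*K² - 8 = -8 + U*K²)
N = 2 (N = √4 = 2)
z = 34 (z = 2*(-8 + 1*5²) = 2*(-8 + 1*25) = 2*(-8 + 25) = 2*17 = 34)
-306090*z = -306090*34 = -10407060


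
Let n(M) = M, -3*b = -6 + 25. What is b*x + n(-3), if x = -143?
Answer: 2708/3 ≈ 902.67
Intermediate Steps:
b = -19/3 (b = -(-6 + 25)/3 = -⅓*19 = -19/3 ≈ -6.3333)
b*x + n(-3) = -19/3*(-143) - 3 = 2717/3 - 3 = 2708/3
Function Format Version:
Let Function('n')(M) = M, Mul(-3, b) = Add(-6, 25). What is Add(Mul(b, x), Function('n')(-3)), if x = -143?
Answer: Rational(2708, 3) ≈ 902.67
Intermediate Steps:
b = Rational(-19, 3) (b = Mul(Rational(-1, 3), Add(-6, 25)) = Mul(Rational(-1, 3), 19) = Rational(-19, 3) ≈ -6.3333)
Add(Mul(b, x), Function('n')(-3)) = Add(Mul(Rational(-19, 3), -143), -3) = Add(Rational(2717, 3), -3) = Rational(2708, 3)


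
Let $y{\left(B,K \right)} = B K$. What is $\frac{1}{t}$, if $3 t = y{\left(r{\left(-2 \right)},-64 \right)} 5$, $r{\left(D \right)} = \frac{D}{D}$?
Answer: $- \frac{3}{320} \approx -0.009375$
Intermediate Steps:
$r{\left(D \right)} = 1$
$t = - \frac{320}{3}$ ($t = \frac{1 \left(-64\right) 5}{3} = \frac{\left(-64\right) 5}{3} = \frac{1}{3} \left(-320\right) = - \frac{320}{3} \approx -106.67$)
$\frac{1}{t} = \frac{1}{- \frac{320}{3}} = - \frac{3}{320}$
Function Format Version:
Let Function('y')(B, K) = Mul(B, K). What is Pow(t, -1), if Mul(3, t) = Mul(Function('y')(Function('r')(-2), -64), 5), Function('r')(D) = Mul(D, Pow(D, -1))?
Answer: Rational(-3, 320) ≈ -0.0093750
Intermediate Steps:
Function('r')(D) = 1
t = Rational(-320, 3) (t = Mul(Rational(1, 3), Mul(Mul(1, -64), 5)) = Mul(Rational(1, 3), Mul(-64, 5)) = Mul(Rational(1, 3), -320) = Rational(-320, 3) ≈ -106.67)
Pow(t, -1) = Pow(Rational(-320, 3), -1) = Rational(-3, 320)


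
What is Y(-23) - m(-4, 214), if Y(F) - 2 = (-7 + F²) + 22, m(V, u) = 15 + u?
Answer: 317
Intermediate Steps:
Y(F) = 17 + F² (Y(F) = 2 + ((-7 + F²) + 22) = 2 + (15 + F²) = 17 + F²)
Y(-23) - m(-4, 214) = (17 + (-23)²) - (15 + 214) = (17 + 529) - 1*229 = 546 - 229 = 317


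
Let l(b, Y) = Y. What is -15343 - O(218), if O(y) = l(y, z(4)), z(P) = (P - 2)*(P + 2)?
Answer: -15355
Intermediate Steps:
z(P) = (-2 + P)*(2 + P)
O(y) = 12 (O(y) = -4 + 4² = -4 + 16 = 12)
-15343 - O(218) = -15343 - 1*12 = -15343 - 12 = -15355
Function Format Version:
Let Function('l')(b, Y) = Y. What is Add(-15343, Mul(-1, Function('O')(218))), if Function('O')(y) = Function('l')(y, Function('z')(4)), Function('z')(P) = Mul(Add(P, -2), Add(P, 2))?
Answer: -15355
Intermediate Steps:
Function('z')(P) = Mul(Add(-2, P), Add(2, P))
Function('O')(y) = 12 (Function('O')(y) = Add(-4, Pow(4, 2)) = Add(-4, 16) = 12)
Add(-15343, Mul(-1, Function('O')(218))) = Add(-15343, Mul(-1, 12)) = Add(-15343, -12) = -15355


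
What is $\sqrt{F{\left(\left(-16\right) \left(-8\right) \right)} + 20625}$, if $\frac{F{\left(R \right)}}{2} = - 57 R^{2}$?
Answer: $129 i \sqrt{111} \approx 1359.1 i$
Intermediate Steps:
$F{\left(R \right)} = - 114 R^{2}$ ($F{\left(R \right)} = 2 \left(- 57 R^{2}\right) = - 114 R^{2}$)
$\sqrt{F{\left(\left(-16\right) \left(-8\right) \right)} + 20625} = \sqrt{- 114 \left(\left(-16\right) \left(-8\right)\right)^{2} + 20625} = \sqrt{- 114 \cdot 128^{2} + 20625} = \sqrt{\left(-114\right) 16384 + 20625} = \sqrt{-1867776 + 20625} = \sqrt{-1847151} = 129 i \sqrt{111}$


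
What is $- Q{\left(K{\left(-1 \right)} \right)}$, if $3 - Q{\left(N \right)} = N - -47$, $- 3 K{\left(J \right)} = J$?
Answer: $\frac{133}{3} \approx 44.333$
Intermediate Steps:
$K{\left(J \right)} = - \frac{J}{3}$
$Q{\left(N \right)} = -44 - N$ ($Q{\left(N \right)} = 3 - \left(N - -47\right) = 3 - \left(N + 47\right) = 3 - \left(47 + N\right) = -44 - N$)
$- Q{\left(K{\left(-1 \right)} \right)} = - (-44 - \left(- \frac{1}{3}\right) \left(-1\right)) = - (-44 - \frac{1}{3}) = \left(-1\right) \left(- \frac{133}{3}\right) = \frac{133}{3}$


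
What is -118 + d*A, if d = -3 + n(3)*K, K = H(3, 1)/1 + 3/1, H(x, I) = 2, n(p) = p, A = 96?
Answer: 1034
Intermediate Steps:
K = 5 (K = 2/1 + 3/1 = 2*1 + 3*1 = 2 + 3 = 5)
d = 12 (d = -3 + 3*5 = -3 + 15 = 12)
-118 + d*A = -118 + 12*96 = -118 + 1152 = 1034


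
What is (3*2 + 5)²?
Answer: 121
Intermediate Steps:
(3*2 + 5)² = (6 + 5)² = 11² = 121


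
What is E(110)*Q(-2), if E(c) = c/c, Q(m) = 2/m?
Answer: -1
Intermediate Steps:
E(c) = 1
E(110)*Q(-2) = 1*(2/(-2)) = 1*(2*(-½)) = 1*(-1) = -1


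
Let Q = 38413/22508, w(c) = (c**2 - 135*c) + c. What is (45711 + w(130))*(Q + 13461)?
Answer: 13693713597791/22508 ≈ 6.0839e+8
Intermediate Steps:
w(c) = c**2 - 134*c
Q = 38413/22508 (Q = 38413*(1/22508) = 38413/22508 ≈ 1.7066)
(45711 + w(130))*(Q + 13461) = (45711 + 130*(-134 + 130))*(38413/22508 + 13461) = (45711 + 130*(-4))*(303018601/22508) = (45711 - 520)*(303018601/22508) = 45191*(303018601/22508) = 13693713597791/22508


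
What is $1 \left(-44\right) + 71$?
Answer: $27$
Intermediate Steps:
$1 \left(-44\right) + 71 = -44 + 71 = 27$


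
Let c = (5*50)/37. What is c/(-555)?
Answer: -50/4107 ≈ -0.012174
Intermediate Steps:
c = 250/37 (c = 250*(1/37) = 250/37 ≈ 6.7568)
c/(-555) = (250/37)/(-555) = (250/37)*(-1/555) = -50/4107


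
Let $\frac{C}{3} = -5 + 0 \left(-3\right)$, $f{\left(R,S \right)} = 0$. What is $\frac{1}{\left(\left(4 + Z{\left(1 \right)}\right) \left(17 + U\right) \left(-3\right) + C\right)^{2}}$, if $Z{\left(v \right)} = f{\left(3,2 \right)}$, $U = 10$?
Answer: $\frac{1}{114921} \approx 8.7016 \cdot 10^{-6}$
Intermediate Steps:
$Z{\left(v \right)} = 0$
$C = -15$ ($C = 3 \left(-5 + 0 \left(-3\right)\right) = 3 \left(-5 + 0\right) = 3 \left(-5\right) = -15$)
$\frac{1}{\left(\left(4 + Z{\left(1 \right)}\right) \left(17 + U\right) \left(-3\right) + C\right)^{2}} = \frac{1}{\left(\left(4 + 0\right) \left(17 + 10\right) \left(-3\right) - 15\right)^{2}} = \frac{1}{\left(4 \cdot 27 \left(-3\right) - 15\right)^{2}} = \frac{1}{\left(108 \left(-3\right) - 15\right)^{2}} = \frac{1}{\left(-324 - 15\right)^{2}} = \frac{1}{\left(-339\right)^{2}} = \frac{1}{114921}$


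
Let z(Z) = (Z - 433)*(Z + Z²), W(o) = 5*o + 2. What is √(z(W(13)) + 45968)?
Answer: 2*I*√405382 ≈ 1273.4*I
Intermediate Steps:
W(o) = 2 + 5*o
z(Z) = (-433 + Z)*(Z + Z²)
√(z(W(13)) + 45968) = √((2 + 5*13)*(-433 + (2 + 5*13)² - 432*(2 + 5*13)) + 45968) = √((2 + 65)*(-433 + (2 + 65)² - 432*(2 + 65)) + 45968) = √(67*(-433 + 67² - 432*67) + 45968) = √(67*(-433 + 4489 - 28944) + 45968) = √(67*(-24888) + 45968) = √(-1667496 + 45968) = √(-1621528) = 2*I*√405382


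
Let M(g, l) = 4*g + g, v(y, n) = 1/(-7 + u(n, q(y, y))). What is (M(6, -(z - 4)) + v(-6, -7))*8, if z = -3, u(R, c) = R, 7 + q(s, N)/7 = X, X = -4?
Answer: 1676/7 ≈ 239.43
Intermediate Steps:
q(s, N) = -77 (q(s, N) = -49 + 7*(-4) = -49 - 28 = -77)
v(y, n) = 1/(-7 + n)
M(g, l) = 5*g
(M(6, -(z - 4)) + v(-6, -7))*8 = (5*6 + 1/(-7 - 7))*8 = (30 + 1/(-14))*8 = (30 - 1/14)*8 = (419/14)*8 = 1676/7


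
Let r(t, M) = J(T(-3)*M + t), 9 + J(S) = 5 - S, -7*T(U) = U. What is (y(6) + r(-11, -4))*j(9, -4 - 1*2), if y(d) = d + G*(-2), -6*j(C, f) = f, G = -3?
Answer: 145/7 ≈ 20.714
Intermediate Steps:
T(U) = -U/7
j(C, f) = -f/6
J(S) = -4 - S (J(S) = -9 + (5 - S) = -4 - S)
r(t, M) = -4 - t - 3*M/7 (r(t, M) = -4 - ((-⅐*(-3))*M + t) = -4 - (3*M/7 + t) = -4 - (t + 3*M/7) = -4 + (-t - 3*M/7) = -4 - t - 3*M/7)
y(d) = 6 + d (y(d) = d - 3*(-2) = d + 6 = 6 + d)
(y(6) + r(-11, -4))*j(9, -4 - 1*2) = ((6 + 6) + (-4 - 1*(-11) - 3/7*(-4)))*(-(-4 - 1*2)/6) = (12 + (-4 + 11 + 12/7))*(-(-4 - 2)/6) = (12 + 61/7)*(-⅙*(-6)) = (145/7)*1 = 145/7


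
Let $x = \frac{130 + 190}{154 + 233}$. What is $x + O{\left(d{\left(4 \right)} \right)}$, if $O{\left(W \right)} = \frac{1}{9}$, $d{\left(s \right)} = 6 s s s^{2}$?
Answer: $\frac{121}{129} \approx 0.93798$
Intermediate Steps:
$d{\left(s \right)} = 6 s^{4}$ ($d{\left(s \right)} = 6 s^{2} s^{2} = 6 s^{4}$)
$O{\left(W \right)} = \frac{1}{9}$
$x = \frac{320}{387} \approx 0.82687$
$x + O{\left(d{\left(4 \right)} \right)} = \frac{320}{387} + \frac{1}{9} = \frac{121}{129}$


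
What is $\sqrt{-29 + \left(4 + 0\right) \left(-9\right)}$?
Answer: $i \sqrt{65} \approx 8.0623 i$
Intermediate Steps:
$\sqrt{-29 + \left(4 + 0\right) \left(-9\right)} = \sqrt{-29 + 4 \left(-9\right)} = \sqrt{-29 - 36} = \sqrt{-65} = i \sqrt{65}$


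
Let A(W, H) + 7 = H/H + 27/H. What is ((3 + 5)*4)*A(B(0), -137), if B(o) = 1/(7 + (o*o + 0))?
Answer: -27168/137 ≈ -198.31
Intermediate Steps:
B(o) = 1/(7 + o²) (B(o) = 1/(7 + (o² + 0)) = 1/(7 + o²))
A(W, H) = -6 + 27/H (A(W, H) = -7 + (H/H + 27/H) = -7 + (1 + 27/H) = -6 + 27/H)
((3 + 5)*4)*A(B(0), -137) = ((3 + 5)*4)*(-6 + 27/(-137)) = (8*4)*(-6 + 27*(-1/137)) = 32*(-6 - 27/137) = 32*(-849/137) = -27168/137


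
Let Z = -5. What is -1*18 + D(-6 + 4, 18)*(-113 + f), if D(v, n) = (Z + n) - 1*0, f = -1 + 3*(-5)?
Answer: -1695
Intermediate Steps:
f = -16 (f = -1 - 15 = -16)
D(v, n) = -5 + n (D(v, n) = (-5 + n) - 1*0 = (-5 + n) + 0 = -5 + n)
-1*18 + D(-6 + 4, 18)*(-113 + f) = -1*18 + (-5 + 18)*(-113 - 16) = -18 + 13*(-129) = -18 - 1677 = -1695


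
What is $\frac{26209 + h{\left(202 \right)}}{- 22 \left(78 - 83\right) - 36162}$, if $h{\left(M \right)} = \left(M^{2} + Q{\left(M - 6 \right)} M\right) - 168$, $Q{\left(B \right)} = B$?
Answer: $- \frac{106437}{36052} \approx -2.9523$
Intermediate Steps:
$h{\left(M \right)} = -168 + M^{2} + M \left(-6 + M\right)$ ($h{\left(M \right)} = \left(M^{2} + \left(M - 6\right) M\right) - 168 = \left(M^{2} + \left(-6 + M\right) M\right) - 168 = \left(M^{2} + M \left(-6 + M\right)\right) - 168 = -168 + M^{2} + M \left(-6 + M\right)$)
$\frac{26209 + h{\left(202 \right)}}{- 22 \left(78 - 83\right) - 36162} = \frac{26209 + \left(-168 + 202^{2} + 202 \left(-6 + 202\right)\right)}{- 22 \left(78 - 83\right) - 36162} = \frac{26209 + \left(-168 + 40804 + 202 \cdot 196\right)}{\left(-22\right) \left(-5\right) - 36162} = \frac{26209 + \left(-168 + 40804 + 39592\right)}{110 - 36162} = \frac{26209 + 80228}{-36052} = 106437 \left(- \frac{1}{36052}\right) = - \frac{106437}{36052}$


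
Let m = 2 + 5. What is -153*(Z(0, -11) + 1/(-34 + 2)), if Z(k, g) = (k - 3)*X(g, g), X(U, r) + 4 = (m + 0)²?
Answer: 661113/32 ≈ 20660.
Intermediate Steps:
m = 7
X(U, r) = 45 (X(U, r) = -4 + (7 + 0)² = -4 + 7² = -4 + 49 = 45)
Z(k, g) = -135 + 45*k (Z(k, g) = (k - 3)*45 = (-3 + k)*45 = -135 + 45*k)
-153*(Z(0, -11) + 1/(-34 + 2)) = -153*((-135 + 45*0) + 1/(-34 + 2)) = -153*((-135 + 0) + 1/(-32)) = -153*(-135 - 1/32) = -153*(-4321/32) = 661113/32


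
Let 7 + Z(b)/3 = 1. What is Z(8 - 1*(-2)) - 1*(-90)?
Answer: 72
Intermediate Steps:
Z(b) = -18 (Z(b) = -21 + 3*1 = -21 + 3 = -18)
Z(8 - 1*(-2)) - 1*(-90) = -18 - 1*(-90) = -18 + 90 = 72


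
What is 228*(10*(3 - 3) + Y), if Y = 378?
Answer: 86184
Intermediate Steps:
228*(10*(3 - 3) + Y) = 228*(10*(3 - 3) + 378) = 228*(10*0 + 378) = 228*(0 + 378) = 228*378 = 86184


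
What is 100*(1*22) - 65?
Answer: 2135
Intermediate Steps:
100*(1*22) - 65 = 100*22 - 65 = 2200 - 65 = 2135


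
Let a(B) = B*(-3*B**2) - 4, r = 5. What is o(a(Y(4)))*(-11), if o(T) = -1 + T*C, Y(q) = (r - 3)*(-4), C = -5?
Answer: 84271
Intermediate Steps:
Y(q) = -8 (Y(q) = (5 - 3)*(-4) = 2*(-4) = -8)
a(B) = -4 - 3*B**3 (a(B) = -3*B**3 - 4 = -4 - 3*B**3)
o(T) = -1 - 5*T (o(T) = -1 + T*(-5) = -1 - 5*T)
o(a(Y(4)))*(-11) = (-1 - 5*(-4 - 3*(-8)**3))*(-11) = (-1 - 5*(-4 - 3*(-512)))*(-11) = (-1 - 5*(-4 + 1536))*(-11) = (-1 - 5*1532)*(-11) = (-1 - 7660)*(-11) = -7661*(-11) = 84271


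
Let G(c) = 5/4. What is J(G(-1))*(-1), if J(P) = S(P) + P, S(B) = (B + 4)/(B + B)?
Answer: -67/20 ≈ -3.3500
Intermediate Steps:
S(B) = (4 + B)/(2*B) (S(B) = (4 + B)/((2*B)) = (4 + B)*(1/(2*B)) = (4 + B)/(2*B))
G(c) = 5/4 (G(c) = 5*(¼) = 5/4)
J(P) = P + (4 + P)/(2*P) (J(P) = (4 + P)/(2*P) + P = P + (4 + P)/(2*P))
J(G(-1))*(-1) = (½ + 5/4 + 2/(5/4))*(-1) = (½ + 5/4 + 2*(⅘))*(-1) = (½ + 5/4 + 8/5)*(-1) = (67/20)*(-1) = -67/20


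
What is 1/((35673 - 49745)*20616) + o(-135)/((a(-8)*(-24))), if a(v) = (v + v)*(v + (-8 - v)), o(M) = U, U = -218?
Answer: 164696921/2320866816 ≈ 0.070964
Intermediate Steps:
o(M) = -218
a(v) = -16*v (a(v) = (2*v)*(-8) = -16*v)
1/((35673 - 49745)*20616) + o(-135)/((a(-8)*(-24))) = 1/((35673 - 49745)*20616) - 218/(-16*(-8)*(-24)) = (1/20616)/(-14072) - 218/(128*(-24)) = -1/14072*1/20616 - 218/(-3072) = -1/290108352 - 218*(-1/3072) = -1/290108352 + 109/1536 = 164696921/2320866816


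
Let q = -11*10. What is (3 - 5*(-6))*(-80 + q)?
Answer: -6270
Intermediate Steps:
q = -110
(3 - 5*(-6))*(-80 + q) = (3 - 5*(-6))*(-80 - 110) = (3 + 30)*(-190) = 33*(-190) = -6270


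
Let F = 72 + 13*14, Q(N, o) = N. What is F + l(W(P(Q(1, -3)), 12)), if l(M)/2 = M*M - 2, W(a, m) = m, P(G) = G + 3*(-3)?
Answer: 538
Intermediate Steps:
P(G) = -9 + G (P(G) = G - 9 = -9 + G)
l(M) = -4 + 2*M² (l(M) = 2*(M*M - 2) = 2*(M² - 2) = 2*(-2 + M²) = -4 + 2*M²)
F = 254 (F = 72 + 182 = 254)
F + l(W(P(Q(1, -3)), 12)) = 254 + (-4 + 2*12²) = 254 + (-4 + 2*144) = 254 + (-4 + 288) = 254 + 284 = 538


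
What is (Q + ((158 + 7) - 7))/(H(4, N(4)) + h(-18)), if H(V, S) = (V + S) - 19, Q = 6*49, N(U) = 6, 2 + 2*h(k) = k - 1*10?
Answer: -113/6 ≈ -18.833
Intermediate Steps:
h(k) = -6 + k/2 (h(k) = -1 + (k - 1*10)/2 = -1 + (k - 10)/2 = -1 + (-10 + k)/2 = -1 + (-5 + k/2) = -6 + k/2)
Q = 294
H(V, S) = -19 + S + V (H(V, S) = (S + V) - 19 = -19 + S + V)
(Q + ((158 + 7) - 7))/(H(4, N(4)) + h(-18)) = (294 + ((158 + 7) - 7))/((-19 + 6 + 4) + (-6 + (½)*(-18))) = (294 + (165 - 7))/(-9 + (-6 - 9)) = (294 + 158)/(-9 - 15) = 452/(-24) = 452*(-1/24) = -113/6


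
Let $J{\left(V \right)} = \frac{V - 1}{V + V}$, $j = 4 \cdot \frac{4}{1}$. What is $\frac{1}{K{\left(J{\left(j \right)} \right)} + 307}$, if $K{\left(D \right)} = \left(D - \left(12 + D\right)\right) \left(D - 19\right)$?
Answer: $\frac{8}{4235} \approx 0.001889$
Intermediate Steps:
$j = 16$ ($j = 4 \cdot 4 \cdot 1 = 4 \cdot 4 = 16$)
$J{\left(V \right)} = \frac{-1 + V}{2 V}$
$K{\left(D \right)} = 228 - 12 D$ ($K{\left(D \right)} = - 12 \left(-19 + D\right) = 228 - 12 D$)
$\frac{1}{K{\left(J{\left(j \right)} \right)} + 307} = \frac{1}{\left(228 - 12 \frac{-1 + 16}{2 \cdot 16}\right) + 307} = \frac{1}{\left(228 - 12 \cdot \frac{1}{2} \cdot \frac{1}{16} \cdot 15\right) + 307} = \frac{1}{\left(228 - \frac{45}{8}\right) + 307} = \frac{1}{\frac{1779}{8} + 307} = \frac{1}{\frac{4235}{8}} = \frac{8}{4235}$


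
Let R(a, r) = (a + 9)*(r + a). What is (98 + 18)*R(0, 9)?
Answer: 9396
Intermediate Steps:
R(a, r) = (9 + a)*(a + r)
(98 + 18)*R(0, 9) = (98 + 18)*(0**2 + 9*0 + 9*9 + 0*9) = 116*(0 + 0 + 81 + 0) = 116*81 = 9396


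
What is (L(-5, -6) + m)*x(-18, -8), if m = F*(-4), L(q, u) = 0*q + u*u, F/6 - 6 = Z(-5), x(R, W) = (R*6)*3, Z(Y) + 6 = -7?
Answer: -66096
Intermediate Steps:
Z(Y) = -13 (Z(Y) = -6 - 7 = -13)
x(R, W) = 18*R (x(R, W) = (6*R)*3 = 18*R)
F = -42 (F = 36 + 6*(-13) = 36 - 78 = -42)
L(q, u) = u**2 (L(q, u) = 0 + u**2 = u**2)
m = 168 (m = -42*(-4) = 168)
(L(-5, -6) + m)*x(-18, -8) = ((-6)**2 + 168)*(18*(-18)) = (36 + 168)*(-324) = 204*(-324) = -66096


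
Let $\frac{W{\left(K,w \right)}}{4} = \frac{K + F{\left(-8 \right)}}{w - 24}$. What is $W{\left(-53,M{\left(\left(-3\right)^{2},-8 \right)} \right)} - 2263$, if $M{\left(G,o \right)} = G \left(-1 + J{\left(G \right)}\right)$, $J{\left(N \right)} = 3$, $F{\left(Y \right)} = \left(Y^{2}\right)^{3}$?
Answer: $- \frac{530971}{3} \approx -1.7699 \cdot 10^{5}$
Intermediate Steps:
$F{\left(Y \right)} = Y^{6}$
$M{\left(G,o \right)} = 2 G$ ($M{\left(G,o \right)} = G \left(-1 + 3\right) = G 2 = 2 G$)
$W{\left(K,w \right)} = \frac{4 \left(262144 + K\right)}{-24 + w}$ ($W{\left(K,w \right)} = 4 \frac{K + \left(-8\right)^{6}}{w - 24} = 4 \frac{K + 262144}{-24 + w} = 4 \frac{262144 + K}{-24 + w} = \frac{4 \left(262144 + K\right)}{-24 + w}$)
$W{\left(-53,M{\left(\left(-3\right)^{2},-8 \right)} \right)} - 2263 = \frac{4 \left(262144 - 53\right)}{-24 + 2 \left(-3\right)^{2}} - 2263 = 4 \frac{1}{-24 + 2 \cdot 9} \cdot 262091 - 2263 = 4 \frac{1}{-24 + 18} \cdot 262091 - 2263 = 4 \frac{1}{-6} \cdot 262091 - 2263 = 4 \left(- \frac{1}{6}\right) 262091 - 2263 = - \frac{524182}{3} - 2263 = - \frac{530971}{3}$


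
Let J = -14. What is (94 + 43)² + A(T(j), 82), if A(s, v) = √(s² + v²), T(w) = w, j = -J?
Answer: 18769 + 2*√1730 ≈ 18852.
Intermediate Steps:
j = 14 (j = -1*(-14) = 14)
(94 + 43)² + A(T(j), 82) = (94 + 43)² + √(14² + 82²) = 137² + √(196 + 6724) = 18769 + √6920 = 18769 + 2*√1730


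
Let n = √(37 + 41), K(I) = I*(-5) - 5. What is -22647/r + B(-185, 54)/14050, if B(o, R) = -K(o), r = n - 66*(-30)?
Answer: -10560393154/918008735 + 7549*√78/1306774 ≈ -11.453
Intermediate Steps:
K(I) = -5 - 5*I (K(I) = -5*I - 5 = -5 - 5*I)
n = √78 ≈ 8.8318
r = 1980 + √78 (r = √78 - 66*(-30) = √78 + 1980 = 1980 + √78 ≈ 1988.8)
B(o, R) = 5 + 5*o (B(o, R) = -(-5 - 5*o) = 5 + 5*o)
-22647/r + B(-185, 54)/14050 = -22647/(1980 + √78) + (5 + 5*(-185))/14050 = -22647/(1980 + √78) + (5 - 925)*(1/14050) = -22647/(1980 + √78) - 920*1/14050 = -22647/(1980 + √78) - 92/1405 = -92/1405 - 22647/(1980 + √78)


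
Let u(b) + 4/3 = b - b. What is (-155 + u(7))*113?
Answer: -52997/3 ≈ -17666.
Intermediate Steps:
u(b) = -4/3 (u(b) = -4/3 + (b - b) = -4/3 + 0 = -4/3)
(-155 + u(7))*113 = (-155 - 4/3)*113 = -469/3*113 = -52997/3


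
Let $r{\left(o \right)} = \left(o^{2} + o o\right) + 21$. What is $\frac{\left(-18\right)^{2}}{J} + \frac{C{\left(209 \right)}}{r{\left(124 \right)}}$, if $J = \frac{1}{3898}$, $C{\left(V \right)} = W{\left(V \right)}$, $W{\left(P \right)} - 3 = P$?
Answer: $\frac{38864822108}{30773} \approx 1.263 \cdot 10^{6}$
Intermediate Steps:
$W{\left(P \right)} = 3 + P$
$C{\left(V \right)} = 3 + V$
$J = \frac{1}{3898} \approx 0.00025654$
$r{\left(o \right)} = 21 + 2 o^{2}$ ($r{\left(o \right)} = \left(o^{2} + o^{2}\right) + 21 = 2 o^{2} + 21 = 21 + 2 o^{2}$)
$\frac{\left(-18\right)^{2}}{J} + \frac{C{\left(209 \right)}}{r{\left(124 \right)}} = \left(-18\right)^{2} \frac{1}{\frac{1}{3898}} + \frac{3 + 209}{21 + 2 \cdot 124^{2}} = 324 \cdot 3898 + \frac{212}{21 + 2 \cdot 15376} = 1262952 + \frac{212}{21 + 30752} = 1262952 + \frac{212}{30773} = \frac{38864822108}{30773}$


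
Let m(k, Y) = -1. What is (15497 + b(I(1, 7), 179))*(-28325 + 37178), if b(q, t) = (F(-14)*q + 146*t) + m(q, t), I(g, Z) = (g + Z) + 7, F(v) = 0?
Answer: 368550390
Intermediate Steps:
I(g, Z) = 7 + Z + g (I(g, Z) = (Z + g) + 7 = 7 + Z + g)
b(q, t) = -1 + 146*t (b(q, t) = (0*q + 146*t) - 1 = (0 + 146*t) - 1 = 146*t - 1 = -1 + 146*t)
(15497 + b(I(1, 7), 179))*(-28325 + 37178) = (15497 + (-1 + 146*179))*(-28325 + 37178) = (15497 + (-1 + 26134))*8853 = (15497 + 26133)*8853 = 41630*8853 = 368550390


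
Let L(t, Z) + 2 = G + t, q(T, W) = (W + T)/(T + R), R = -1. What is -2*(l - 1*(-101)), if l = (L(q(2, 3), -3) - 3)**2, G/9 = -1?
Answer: -364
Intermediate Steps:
q(T, W) = (T + W)/(-1 + T) (q(T, W) = (W + T)/(T - 1) = (T + W)/(-1 + T))
G = -9 (G = 9*(-1) = -9)
L(t, Z) = -11 + t (L(t, Z) = -2 + (-9 + t) = -11 + t)
l = 81 (l = ((-11 + (2 + 3)/(-1 + 2)) - 3)**2 = ((-11 + 5/1) - 3)**2 = ((-11 + 1*5) - 3)**2 = ((-11 + 5) - 3)**2 = (-6 - 3)**2 = (-9)**2 = 81)
-2*(l - 1*(-101)) = -2*(81 - 1*(-101)) = -2*(81 + 101) = -2*182 = -364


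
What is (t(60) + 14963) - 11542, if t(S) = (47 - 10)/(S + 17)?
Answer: 263454/77 ≈ 3421.5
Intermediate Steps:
t(S) = 37/(17 + S)
(t(60) + 14963) - 11542 = (37/(17 + 60) + 14963) - 11542 = (37/77 + 14963) - 11542 = 1152188/77 - 11542 = 263454/77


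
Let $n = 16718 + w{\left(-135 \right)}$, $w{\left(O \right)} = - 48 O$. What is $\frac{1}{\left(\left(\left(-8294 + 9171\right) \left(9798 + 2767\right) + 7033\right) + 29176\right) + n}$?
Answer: $\frac{1}{11078912} \approx 9.0262 \cdot 10^{-8}$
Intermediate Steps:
$n = 23198$ ($n = 16718 - -6480 = 16718 + 6480 = 23198$)
$\frac{1}{\left(\left(\left(-8294 + 9171\right) \left(9798 + 2767\right) + 7033\right) + 29176\right) + n} = \frac{1}{\left(\left(\left(-8294 + 9171\right) \left(9798 + 2767\right) + 7033\right) + 29176\right) + 23198} = \frac{1}{\left(\left(877 \cdot 12565 + 7033\right) + 29176\right) + 23198} = \frac{1}{\left(\left(11019505 + 7033\right) + 29176\right) + 23198} = \frac{1}{\left(11026538 + 29176\right) + 23198} = \frac{1}{11055714 + 23198} = \frac{1}{11078912}$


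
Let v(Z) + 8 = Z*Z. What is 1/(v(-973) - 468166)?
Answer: 1/478555 ≈ 2.0896e-6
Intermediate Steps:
v(Z) = -8 + Z² (v(Z) = -8 + Z*Z = -8 + Z²)
1/(v(-973) - 468166) = 1/((-8 + (-973)²) - 468166) = 1/((-8 + 946729) - 468166) = 1/(946721 - 468166) = 1/478555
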